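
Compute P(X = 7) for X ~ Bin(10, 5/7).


P(X=7) = C(10,7) * p^7 * (1-p)^3
= 120 * 78125/823543 * 8/343
= 75000000/282475249

75000000/282475249


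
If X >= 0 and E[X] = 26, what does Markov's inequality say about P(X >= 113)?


Markov: P(X >= a) <= E[X]/a
P(X >= 113) <= 26/113

26/113


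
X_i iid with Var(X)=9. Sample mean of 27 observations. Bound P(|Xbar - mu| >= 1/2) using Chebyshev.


Var(Xbar) = Var(X)/n = 9/27
Chebyshev: P(|Xbar-mu| >= 1/2) <= Var(Xbar)/(1/2)^2 = (1/3)/(1/4) = 4/3
Bound exceeds 1, so trivial bound: 1

1


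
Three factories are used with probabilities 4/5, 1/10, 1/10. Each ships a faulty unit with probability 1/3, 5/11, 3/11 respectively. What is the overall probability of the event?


P(A) = P(A|B1)P(B1) + P(A|B2)P(B2) + P(A|B3)P(B3)
= 1/3*4/5 + 5/11*1/10 + 3/11*1/10
= 4/15 + 1/22 + 3/110 = 56/165

56/165


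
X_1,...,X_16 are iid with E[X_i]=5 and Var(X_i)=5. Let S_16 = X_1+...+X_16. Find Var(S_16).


By independence, Var(S_n) = n*Var(X_1) = 16*5 = 80

80


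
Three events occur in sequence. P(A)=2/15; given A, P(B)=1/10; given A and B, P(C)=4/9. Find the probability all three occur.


P(A∩B∩C) = P(A) * P(B|A) * P(C|A∩B)
= 2/15 * 1/10 * 4/9
= 1/75 * 4/9 = 4/675

4/675


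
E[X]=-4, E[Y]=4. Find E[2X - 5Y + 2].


E[2X - 5Y + 2] = 2*E[X] - 5*E[Y] + 2
= (2)*(-4) + (-5)*(4) + (2)
= -8 - 20 + 2 = -26

-26


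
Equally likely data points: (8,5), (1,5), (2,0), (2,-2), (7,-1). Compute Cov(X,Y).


E[X]=4, E[Y]=7/5, E[XY]=34/5
Cov(X,Y) = E[XY] - E[X]E[Y] = 34/5 - 4*7/5 = 6/5

6/5


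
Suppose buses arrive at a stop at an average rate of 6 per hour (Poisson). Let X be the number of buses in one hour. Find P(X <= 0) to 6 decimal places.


P(X<=0) = e^(-6)*6^0/0!
≈ 0.0024787522
≈ 0.002479

0.002479


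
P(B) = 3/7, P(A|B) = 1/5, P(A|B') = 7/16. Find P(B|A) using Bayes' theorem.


P(A) = P(A|B)P(B) + P(A|B')P(B') = 1/5*3/7 + 7/16*4/7 = 47/140
P(B|A) = P(A|B)P(B)/P(A) = (3/35)/(47/140) = 12/47

12/47


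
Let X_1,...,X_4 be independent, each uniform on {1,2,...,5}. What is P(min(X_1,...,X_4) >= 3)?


P(min >= 3) = P(all X_i >= 3) = (P(X_1 >= 3))^4
= (3/5)^4 = 81/625

81/625


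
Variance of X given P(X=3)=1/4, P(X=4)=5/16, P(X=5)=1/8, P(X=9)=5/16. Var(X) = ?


E[X] = 87/16, E[X^2] = 571/16
Var(X) = E[X^2] - (E[X])^2 = 571/16 - (87/16)^2 = 1567/256

1567/256


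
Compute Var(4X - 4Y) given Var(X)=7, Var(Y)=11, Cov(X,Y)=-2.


Var(4X - 4Y) = 4^2*Var(X) + (-4)^2*Var(Y) + 2*4*(-4)*Cov(X,Y)
= 16*7 + 16*11 - 32*(-2)
= 112 + 176 + 64 = 352

352


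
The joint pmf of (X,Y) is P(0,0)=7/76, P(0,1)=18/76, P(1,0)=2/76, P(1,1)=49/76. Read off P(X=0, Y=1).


Read from table: P(X=0, Y=1) = 18/76 = 9/38

9/38


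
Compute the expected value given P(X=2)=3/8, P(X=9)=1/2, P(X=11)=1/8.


E[X] = sum(x * P(x))
= 2*3/8 + 9*1/2 + 11*1/8
= 53/8

53/8


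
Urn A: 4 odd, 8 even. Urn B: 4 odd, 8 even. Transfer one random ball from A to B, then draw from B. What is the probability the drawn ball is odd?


P(transfer odd) = 4/12 = 1/3; P(transfer even) = 2/3
If odd transferred: Urn II has 5 odd of 13, so P(odd|odd moved) = 5/13
If even transferred: Urn II has 4 odd of 13, so P(odd|even moved) = 4/13
By total probability: P(odd) = 1/3*5/13 + 2/3*4/13 = 1/3

1/3


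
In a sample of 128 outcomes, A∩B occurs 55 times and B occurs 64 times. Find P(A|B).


P(A|B) = P(A∩B)/P(B) = (55/128)/(64/128) = 55/64

55/64


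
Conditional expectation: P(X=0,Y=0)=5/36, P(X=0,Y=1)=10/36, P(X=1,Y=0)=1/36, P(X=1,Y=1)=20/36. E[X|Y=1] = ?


P(Y=1) = 30/36
E[X|Y=1] = (0*10 + 1*20)/30 = 20/30 = 2/3

2/3


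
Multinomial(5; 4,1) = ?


5! = 120
Denominator: 4!=24 * 1!=1
Coefficient = 120 / 24 = 5

5


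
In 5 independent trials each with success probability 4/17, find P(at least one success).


P(at least one) = 1 - P(none)
P(none) = (1 - 4/17)^5 = (13/17)^5 = 371293/1419857
P(at least one) = 1 - 371293/1419857 = 1048564/1419857

1048564/1419857


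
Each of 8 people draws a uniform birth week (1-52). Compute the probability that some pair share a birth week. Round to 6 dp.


P(all different) = prod((52-i)/52 for i=0..7) = 0.567574
P(at least one match) = 1 - 0.567574 = 0.432426

0.432426


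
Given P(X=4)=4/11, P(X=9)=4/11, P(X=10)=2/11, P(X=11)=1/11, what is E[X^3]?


E[X^3] = sum(g(x)*P(x))
= 64*4/11 + 729*4/11 + 1000*2/11 + 1331*1/11
= 6503/11

6503/11


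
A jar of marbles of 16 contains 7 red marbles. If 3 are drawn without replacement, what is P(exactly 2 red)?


P(X=2) = C(7,2)*C(9,1) / C(16,3)
= 21*9 / 560
= 189/560 = 27/80

27/80


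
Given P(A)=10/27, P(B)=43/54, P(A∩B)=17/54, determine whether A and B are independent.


P(A)*P(B) = 10/27*43/54 = 215/729
P(A∩B) = 17/54 != 215/729, so not independent

No, A and B are not independent


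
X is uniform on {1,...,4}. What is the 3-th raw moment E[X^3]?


E[X^3] = (1/4) * sum(x^3 for x=1..4)
= 100/4 = 25

25


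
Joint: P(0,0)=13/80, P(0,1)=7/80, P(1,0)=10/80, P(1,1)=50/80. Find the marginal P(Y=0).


P(Y=0) = P(0,0)+P(1,0) = 13/80 + 10/80 = 23/80

23/80


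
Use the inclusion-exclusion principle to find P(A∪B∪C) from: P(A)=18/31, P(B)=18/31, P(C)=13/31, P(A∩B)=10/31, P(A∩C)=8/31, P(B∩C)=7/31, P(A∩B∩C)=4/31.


P(A∪B∪C) = P(A)+P(B)+P(C) - P(AB)-P(AC)-P(BC) + P(ABC)
= 18/31+18/31+13/31 - 10/31-8/31-7/31 + 4/31
= 28/31

28/31


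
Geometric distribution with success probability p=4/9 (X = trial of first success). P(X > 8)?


P(X > 8) = P(first 8 trials all fail) = (1-p)^8 = (5/9)^8 = 390625/43046721

390625/43046721


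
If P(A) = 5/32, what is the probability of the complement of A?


P(A') = 1 - P(A) = 1 - 5/32 = 27/32

27/32


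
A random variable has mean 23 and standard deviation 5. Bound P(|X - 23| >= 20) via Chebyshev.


k = 20/5 = 4
Chebyshev: P(|X-mu| >= k*sigma) <= 1/k^2 = 1/4^2 = 1/16

1/16


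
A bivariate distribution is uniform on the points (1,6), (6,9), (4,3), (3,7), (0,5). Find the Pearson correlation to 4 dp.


Cov(X,Y) = 1.8000, Var(X) = 4.5600, Var(Y) = 4.0000
rho = Cov/(sqrt(VarX)*sqrt(VarY)) = 0.4215

0.4215


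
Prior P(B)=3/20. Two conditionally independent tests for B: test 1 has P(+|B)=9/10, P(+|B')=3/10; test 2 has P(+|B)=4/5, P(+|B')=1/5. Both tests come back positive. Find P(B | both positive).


After test 1: P(+) = 9/10*3/20 + 3/10*17/20 = 39/100
P(B|+) = (27/200)/(39/100) = 9/26
After test 2 (use post1 as new prior): P(+) = 4/5*9/26 + 1/5*17/26 = 53/130
P(B|+,+) = (18/65)/(53/130) = 36/53

36/53


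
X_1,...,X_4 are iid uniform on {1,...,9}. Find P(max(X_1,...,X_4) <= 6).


P(max <= 6) = P(all X_i <= 6) = (P(X_1 <= 6))^4
= (6/9)^4 = (2/3)^4 = 16/81

16/81


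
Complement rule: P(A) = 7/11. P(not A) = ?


P(A') = 1 - P(A) = 1 - 7/11 = 4/11

4/11


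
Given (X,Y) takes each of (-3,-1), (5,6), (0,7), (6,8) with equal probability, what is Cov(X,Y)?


E[X]=2, E[Y]=5, E[XY]=81/4
Cov(X,Y) = E[XY] - E[X]E[Y] = 81/4 - 2*5 = 41/4

41/4


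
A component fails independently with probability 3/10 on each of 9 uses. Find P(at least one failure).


P(at least one) = 1 - P(none)
P(none) = (1 - 3/10)^9 = (7/10)^9 = 40353607/1000000000
P(at least one) = 1 - 40353607/1000000000 = 959646393/1000000000

959646393/1000000000


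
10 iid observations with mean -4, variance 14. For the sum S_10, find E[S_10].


E[S_n] = n*E[X_1] = 10*-4 = -40

-40


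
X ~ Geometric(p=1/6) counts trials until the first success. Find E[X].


For geometric (trials until first success), E[X] = 1/p = 1/(1/6) = 6

6


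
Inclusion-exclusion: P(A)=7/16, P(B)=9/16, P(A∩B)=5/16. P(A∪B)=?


P(A∪B) = P(A) + P(B) - P(A∩B)
= 7/16 + 9/16 - 5/16 = 11/16

11/16


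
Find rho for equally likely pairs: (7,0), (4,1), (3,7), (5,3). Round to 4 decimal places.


Cov(X,Y) = -3.0625, Var(X) = 2.1875, Var(Y) = 7.1875
rho = Cov/(sqrt(VarX)*sqrt(VarY)) = -0.7723

-0.7723


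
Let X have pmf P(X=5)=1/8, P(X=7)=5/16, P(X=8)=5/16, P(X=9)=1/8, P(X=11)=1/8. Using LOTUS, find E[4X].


E[4X] = sum(g(x)*P(x))
= 20*1/8 + 28*5/16 + 32*5/16 + 36*1/8 + 44*1/8
= 125/4

125/4


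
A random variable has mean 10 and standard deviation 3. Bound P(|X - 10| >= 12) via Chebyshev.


k = 12/3 = 4
Chebyshev: P(|X-mu| >= k*sigma) <= 1/k^2 = 1/4^2 = 1/16

1/16


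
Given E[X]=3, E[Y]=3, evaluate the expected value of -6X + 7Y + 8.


E[-6X + 7Y + 8] = -6*E[X] + 7*E[Y] + 8
= (-6)*(3) + (7)*(3) + (8)
= -18 + 21 + 8 = 11

11


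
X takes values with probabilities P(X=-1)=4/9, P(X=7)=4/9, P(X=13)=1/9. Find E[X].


E[X] = sum(x * P(x))
= -1*4/9 + 7*4/9 + 13*1/9
= 37/9

37/9


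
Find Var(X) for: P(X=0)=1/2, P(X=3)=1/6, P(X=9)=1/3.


E[X] = 7/2, E[X^2] = 57/2
Var(X) = E[X^2] - (E[X])^2 = 57/2 - (7/2)^2 = 65/4

65/4


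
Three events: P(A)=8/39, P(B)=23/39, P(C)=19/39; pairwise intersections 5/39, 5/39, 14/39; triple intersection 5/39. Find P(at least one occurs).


P(A∪B∪C) = P(A)+P(B)+P(C) - P(AB)-P(AC)-P(BC) + P(ABC)
= 8/39+23/39+19/39 - 5/39-5/39-14/39 + 5/39
= 31/39

31/39


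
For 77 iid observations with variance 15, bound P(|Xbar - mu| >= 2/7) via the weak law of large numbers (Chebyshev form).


Var(Xbar) = Var(X)/n = 15/77
Chebyshev: P(|Xbar-mu| >= 2/7) <= Var(Xbar)/(2/7)^2 = (15/77)/(4/49) = 105/44
Bound exceeds 1, so trivial bound: 1

1


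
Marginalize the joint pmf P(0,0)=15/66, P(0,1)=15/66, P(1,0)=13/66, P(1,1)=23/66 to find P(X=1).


P(X=1) = P(1,0)+P(1,1) = 13/66 + 23/66 = 36/66 = 6/11

6/11


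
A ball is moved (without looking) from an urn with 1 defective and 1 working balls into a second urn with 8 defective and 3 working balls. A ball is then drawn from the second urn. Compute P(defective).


P(transfer defective) = 1/2; P(transfer working) = 1/2
If defective transferred: Urn II has 9 defective of 12, so P(defective|defective moved) = 3/4
If working transferred: Urn II has 8 defective of 12, so P(defective|working moved) = 2/3
By total probability: P(defective) = 1/2*3/4 + 1/2*2/3 = 17/24

17/24


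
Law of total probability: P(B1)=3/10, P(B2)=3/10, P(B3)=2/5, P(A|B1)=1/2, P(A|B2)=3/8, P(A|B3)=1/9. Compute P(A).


P(A) = P(A|B1)P(B1) + P(A|B2)P(B2) + P(A|B3)P(B3)
= 1/2*3/10 + 3/8*3/10 + 1/9*2/5
= 3/20 + 9/80 + 2/45 = 221/720

221/720


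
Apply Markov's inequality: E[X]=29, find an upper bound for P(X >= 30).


Markov: P(X >= a) <= E[X]/a
P(X >= 30) <= 29/30

29/30


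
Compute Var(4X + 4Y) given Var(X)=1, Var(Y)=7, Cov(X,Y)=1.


Var(4X + 4Y) = 4^2*Var(X) + 4^2*Var(Y) + 2*4*4*Cov(X,Y)
= 16*1 + 16*7 + 32*1
= 16 + 112 + 32 = 160

160


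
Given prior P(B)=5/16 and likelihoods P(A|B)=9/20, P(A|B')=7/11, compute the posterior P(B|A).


P(A) = P(A|B)P(B) + P(A|B')P(B') = 9/20*5/16 + 7/11*11/16 = 37/64
P(B|A) = P(A|B)P(B)/P(A) = (9/64)/(37/64) = 9/37

9/37


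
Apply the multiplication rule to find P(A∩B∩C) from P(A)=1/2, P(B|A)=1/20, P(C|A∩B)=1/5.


P(A∩B∩C) = P(A) * P(B|A) * P(C|A∩B)
= 1/2 * 1/20 * 1/5
= 1/40 * 1/5 = 1/200

1/200


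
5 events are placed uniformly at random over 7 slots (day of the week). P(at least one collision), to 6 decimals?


P(all different) = prod((7-i)/7 for i=0..4) = 0.149938
P(at least one match) = 1 - 0.149938 = 0.850062

0.850062


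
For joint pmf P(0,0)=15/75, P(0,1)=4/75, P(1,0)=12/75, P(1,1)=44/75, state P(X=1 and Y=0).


Read from table: P(X=1, Y=0) = 12/75 = 4/25

4/25


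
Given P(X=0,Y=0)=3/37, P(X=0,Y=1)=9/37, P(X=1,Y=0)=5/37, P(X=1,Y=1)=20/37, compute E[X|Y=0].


P(Y=0) = 8/37
E[X|Y=0] = (0*3 + 1*5)/8 = 5/8

5/8


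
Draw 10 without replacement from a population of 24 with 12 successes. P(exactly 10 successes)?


P(X=10) = C(12,10)*C(12,0) / C(24,10)
= 66*1 / 1961256
= 66/1961256 = 1/29716

1/29716


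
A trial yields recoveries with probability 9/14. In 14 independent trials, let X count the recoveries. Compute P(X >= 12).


P(X>=12) = P(X=12) + P(X=13) + P(X=14)
= 91789599356325/1587429546508288 + 12709329141645/793714773254144 + 22876792454961/11112006825558016
= 421667297966133/5556003412779008

421667297966133/5556003412779008


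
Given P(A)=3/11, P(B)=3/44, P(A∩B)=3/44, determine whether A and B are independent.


P(A)*P(B) = 3/11*3/44 = 9/484
P(A∩B) = 3/44 != 9/484, so not independent

No, A and B are not independent


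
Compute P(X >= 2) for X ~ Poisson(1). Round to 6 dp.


P(X>=2) = 1 - P(X<=1) = 1 - (e^(-1)*1^0/0! + e^(-1)*1^1/1!)
≈ 1 - (0.3678794412 + 0.3678794412)
= 1 - 0.7357588824 = 0.2642411176
≈ 0.264241

0.264241


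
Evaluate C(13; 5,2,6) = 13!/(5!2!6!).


13! = 6227020800
Denominator: 5!=120 * 2!=2 * 6!=720
Coefficient = 6227020800 / 172800 = 36036

36036


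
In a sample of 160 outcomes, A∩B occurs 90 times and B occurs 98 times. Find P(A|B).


P(A|B) = P(A∩B)/P(B) = (90/160)/(98/160) = 90/98 = 45/49

45/49


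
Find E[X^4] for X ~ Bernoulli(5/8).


For Bernoulli: X in {0,1}
E[X^4] = 0^4*(1-5/8) + 1^4*5/8 = 5/8

5/8


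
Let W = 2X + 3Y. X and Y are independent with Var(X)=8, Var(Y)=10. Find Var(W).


Independence => Cov(X,Y)=0
Var(2X + 3Y) = 2^2*Var(X) + 3^2*Var(Y)
= 4*8 + 9*10 = 122

122


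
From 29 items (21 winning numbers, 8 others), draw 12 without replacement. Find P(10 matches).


P(X=10) = C(21,10)*C(8,2) / C(29,12)
= 352716*28 / 51895935
= 9876048/51895935 = 1904/10005

1904/10005


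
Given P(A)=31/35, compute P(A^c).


P(A') = 1 - P(A) = 1 - 31/35 = 4/35

4/35


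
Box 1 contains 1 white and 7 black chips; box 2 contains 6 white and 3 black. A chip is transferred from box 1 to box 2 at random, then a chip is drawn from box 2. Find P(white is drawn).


P(transfer white) = 1/8; P(transfer black) = 7/8
If white transferred: Urn II has 7 white of 10, so P(white|white moved) = 7/10
If black transferred: Urn II has 6 white of 10, so P(white|black moved) = 3/5
By total probability: P(white) = 1/8*7/10 + 7/8*3/5 = 49/80

49/80


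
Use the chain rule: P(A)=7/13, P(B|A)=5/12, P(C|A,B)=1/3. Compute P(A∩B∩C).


P(A∩B∩C) = P(A) * P(B|A) * P(C|A∩B)
= 7/13 * 5/12 * 1/3
= 35/156 * 1/3 = 35/468

35/468


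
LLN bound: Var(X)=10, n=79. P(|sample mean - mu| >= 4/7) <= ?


Var(Xbar) = Var(X)/n = 10/79
Chebyshev: P(|Xbar-mu| >= 4/7) <= Var(Xbar)/(4/7)^2 = (10/79)/(16/49) = 245/632

245/632


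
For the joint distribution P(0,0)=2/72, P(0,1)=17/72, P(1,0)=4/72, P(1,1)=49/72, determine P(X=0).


P(X=0) = P(0,0)+P(0,1) = 2/72 + 17/72 = 19/72

19/72


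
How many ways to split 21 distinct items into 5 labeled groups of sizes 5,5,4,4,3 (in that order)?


21! = 51090942171709440000
Denominator: 5!=120 * 5!=120 * 4!=24 * 4!=24 * 3!=6
Coefficient = 51090942171709440000 / 49766400 = 1026615189600

1026615189600


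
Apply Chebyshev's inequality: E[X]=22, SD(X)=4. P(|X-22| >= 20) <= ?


k = 20/4 = 5
Chebyshev: P(|X-mu| >= k*sigma) <= 1/k^2 = 1/5^2 = 1/25

1/25


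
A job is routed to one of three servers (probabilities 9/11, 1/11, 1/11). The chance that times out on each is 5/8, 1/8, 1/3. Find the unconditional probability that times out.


P(A) = P(A|B1)P(B1) + P(A|B2)P(B2) + P(A|B3)P(B3)
= 5/8*9/11 + 1/8*1/11 + 1/3*1/11
= 45/88 + 1/88 + 1/33 = 73/132

73/132


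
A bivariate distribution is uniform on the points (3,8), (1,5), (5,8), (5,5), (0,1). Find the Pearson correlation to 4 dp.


Cov(X,Y) = 3.6800, Var(X) = 4.1600, Var(Y) = 6.6400
rho = Cov/(sqrt(VarX)*sqrt(VarY)) = 0.7002

0.7002


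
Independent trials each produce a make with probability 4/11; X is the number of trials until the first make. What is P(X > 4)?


P(X > 4) = P(first 4 trials all fail) = (1-p)^4 = (7/11)^4 = 2401/14641

2401/14641


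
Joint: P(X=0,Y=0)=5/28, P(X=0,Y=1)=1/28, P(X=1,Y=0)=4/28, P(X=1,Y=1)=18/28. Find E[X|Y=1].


P(Y=1) = 19/28
E[X|Y=1] = (0*1 + 1*18)/19 = 18/19

18/19


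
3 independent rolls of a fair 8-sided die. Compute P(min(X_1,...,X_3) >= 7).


P(min >= 7) = P(all X_i >= 7) = (P(X_1 >= 7))^3
= (2/8)^3 = (1/4)^3 = 1/64

1/64


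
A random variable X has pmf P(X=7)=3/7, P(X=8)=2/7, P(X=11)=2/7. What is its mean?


E[X] = sum(x * P(x))
= 7*3/7 + 8*2/7 + 11*2/7
= 59/7

59/7


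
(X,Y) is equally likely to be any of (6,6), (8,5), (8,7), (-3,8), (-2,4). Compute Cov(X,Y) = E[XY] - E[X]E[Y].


E[X]=17/5, E[Y]=6, E[XY]=20
Cov(X,Y) = E[XY] - E[X]E[Y] = 20 - 17/5*6 = -2/5

-2/5


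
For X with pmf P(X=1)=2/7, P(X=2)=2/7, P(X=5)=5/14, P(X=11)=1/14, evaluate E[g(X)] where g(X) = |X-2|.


E[|X-2|] = sum(g(x)*P(x))
= 1*2/7 + 0*2/7 + 3*5/14 + 9*1/14
= 2

2


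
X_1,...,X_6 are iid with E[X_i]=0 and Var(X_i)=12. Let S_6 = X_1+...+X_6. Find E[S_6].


E[S_n] = n*E[X_1] = 6*0 = 0

0


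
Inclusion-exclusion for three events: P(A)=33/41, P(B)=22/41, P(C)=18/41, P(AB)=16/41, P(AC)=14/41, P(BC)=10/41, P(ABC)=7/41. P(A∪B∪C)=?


P(A∪B∪C) = P(A)+P(B)+P(C) - P(AB)-P(AC)-P(BC) + P(ABC)
= 33/41+22/41+18/41 - 16/41-14/41-10/41 + 7/41
= 40/41

40/41


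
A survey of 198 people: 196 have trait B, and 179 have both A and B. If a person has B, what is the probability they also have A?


P(A|B) = P(A∩B)/P(B) = (179/198)/(196/198) = 179/196

179/196


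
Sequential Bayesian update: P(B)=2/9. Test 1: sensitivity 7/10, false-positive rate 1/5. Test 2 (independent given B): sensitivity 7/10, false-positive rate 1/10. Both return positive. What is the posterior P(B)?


After test 1: P(+) = 7/10*2/9 + 1/5*7/9 = 14/45
P(B|+) = (7/45)/(14/45) = 1/2
After test 2 (use post1 as new prior): P(+) = 7/10*1/2 + 1/10*1/2 = 2/5
P(B|+,+) = (7/20)/(2/5) = 7/8

7/8


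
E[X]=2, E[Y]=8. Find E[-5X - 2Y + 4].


E[-5X - 2Y + 4] = -5*E[X] - 2*E[Y] + 4
= (-5)*(2) + (-2)*(8) + (4)
= -10 - 16 + 4 = -22

-22


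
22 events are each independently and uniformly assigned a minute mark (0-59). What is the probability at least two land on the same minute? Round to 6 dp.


P(all different) = prod((60-i)/60 for i=0..21) = 0.012087
P(at least one match) = 1 - 0.012087 = 0.987913

0.987913


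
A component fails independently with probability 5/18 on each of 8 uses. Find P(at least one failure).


P(at least one) = 1 - P(none)
P(none) = (1 - 5/18)^8 = (13/18)^8 = 815730721/11019960576
P(at least one) = 1 - 815730721/11019960576 = 10204229855/11019960576

10204229855/11019960576


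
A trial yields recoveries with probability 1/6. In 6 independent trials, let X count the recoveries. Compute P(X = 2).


P(X=2) = C(6,2) * p^2 * (1-p)^4
= 15 * 1/36 * 625/1296
= 3125/15552

3125/15552


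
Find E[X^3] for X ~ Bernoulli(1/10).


For Bernoulli: X in {0,1}
E[X^3] = 0^3*(1-1/10) + 1^3*1/10 = 1/10

1/10


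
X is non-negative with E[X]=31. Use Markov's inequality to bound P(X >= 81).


Markov: P(X >= a) <= E[X]/a
P(X >= 81) <= 31/81

31/81


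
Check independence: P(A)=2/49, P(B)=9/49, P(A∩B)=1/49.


P(A)*P(B) = 2/49*9/49 = 18/2401
P(A∩B) = 1/49 != 18/2401, so not independent

No, A and B are not independent


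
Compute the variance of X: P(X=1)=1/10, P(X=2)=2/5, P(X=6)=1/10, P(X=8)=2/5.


E[X] = 47/10, E[X^2] = 309/10
Var(X) = E[X^2] - (E[X])^2 = 309/10 - (47/10)^2 = 881/100

881/100


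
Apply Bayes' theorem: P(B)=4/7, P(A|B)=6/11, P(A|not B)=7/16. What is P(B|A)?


P(A) = P(A|B)P(B) + P(A|B')P(B') = 6/11*4/7 + 7/16*3/7 = 615/1232
P(B|A) = P(A|B)P(B)/P(A) = (24/77)/(615/1232) = 128/205

128/205


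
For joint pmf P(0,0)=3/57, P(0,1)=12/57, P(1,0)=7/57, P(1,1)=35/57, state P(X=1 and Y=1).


Read from table: P(X=1, Y=1) = 35/57

35/57


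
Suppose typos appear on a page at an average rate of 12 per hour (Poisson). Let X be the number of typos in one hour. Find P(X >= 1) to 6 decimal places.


P(X>=1) = 1 - P(X<=0) = 1 - (e^(-12)*12^0/0!)
≈ 1 - 0.0000061442 = 0.9999938558
≈ 0.999994

0.999994


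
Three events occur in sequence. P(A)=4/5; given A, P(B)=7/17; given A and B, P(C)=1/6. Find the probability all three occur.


P(A∩B∩C) = P(A) * P(B|A) * P(C|A∩B)
= 4/5 * 7/17 * 1/6
= 28/85 * 1/6 = 14/255

14/255


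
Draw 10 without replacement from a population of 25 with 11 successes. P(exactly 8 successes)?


P(X=8) = C(11,8)*C(14,2) / C(25,10)
= 165*91 / 3268760
= 15015/3268760 = 273/59432

273/59432


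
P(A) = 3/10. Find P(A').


P(A') = 1 - P(A) = 1 - 3/10 = 7/10

7/10


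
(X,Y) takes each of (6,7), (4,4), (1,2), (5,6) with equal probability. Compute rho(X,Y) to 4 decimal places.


Cov(X,Y) = 3.5000, Var(X) = 3.5000, Var(Y) = 3.6875
rho = Cov/(sqrt(VarX)*sqrt(VarY)) = 0.9742

0.9742


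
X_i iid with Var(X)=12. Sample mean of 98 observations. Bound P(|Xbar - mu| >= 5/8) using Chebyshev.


Var(Xbar) = Var(X)/n = 12/98
Chebyshev: P(|Xbar-mu| >= 5/8) <= Var(Xbar)/(5/8)^2 = (6/49)/(25/64) = 384/1225

384/1225


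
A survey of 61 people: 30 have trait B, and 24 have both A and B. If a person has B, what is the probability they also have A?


P(A|B) = P(A∩B)/P(B) = (24/61)/(30/61) = 24/30 = 4/5

4/5


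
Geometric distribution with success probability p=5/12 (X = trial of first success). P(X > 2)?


P(X > 2) = P(first 2 trials all fail) = (1-p)^2 = (7/12)^2 = 49/144

49/144


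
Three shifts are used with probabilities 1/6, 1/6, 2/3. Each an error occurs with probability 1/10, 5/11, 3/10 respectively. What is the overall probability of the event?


P(A) = P(A|B1)P(B1) + P(A|B2)P(B2) + P(A|B3)P(B3)
= 1/10*1/6 + 5/11*1/6 + 3/10*2/3
= 1/60 + 5/66 + 1/5 = 193/660

193/660


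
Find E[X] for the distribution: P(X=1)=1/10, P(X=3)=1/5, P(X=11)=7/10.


E[X] = sum(x * P(x))
= 1*1/10 + 3*1/5 + 11*7/10
= 42/5

42/5


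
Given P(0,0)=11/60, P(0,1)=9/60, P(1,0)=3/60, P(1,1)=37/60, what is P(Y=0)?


P(Y=0) = P(0,0)+P(1,0) = 11/60 + 3/60 = 14/60 = 7/30

7/30


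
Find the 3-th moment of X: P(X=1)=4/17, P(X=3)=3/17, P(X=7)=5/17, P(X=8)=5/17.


E[X^3] = sum(x^3 * P(x))
= 1*4/17 + 27*3/17 + 343*5/17 + 512*5/17
= 4360/17

4360/17


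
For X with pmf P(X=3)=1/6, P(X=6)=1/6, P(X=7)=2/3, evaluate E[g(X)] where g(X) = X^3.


E[X^3] = sum(g(x)*P(x))
= 27*1/6 + 216*1/6 + 343*2/3
= 1615/6

1615/6


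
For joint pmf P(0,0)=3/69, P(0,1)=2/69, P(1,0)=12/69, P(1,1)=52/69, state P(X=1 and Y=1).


Read from table: P(X=1, Y=1) = 52/69

52/69


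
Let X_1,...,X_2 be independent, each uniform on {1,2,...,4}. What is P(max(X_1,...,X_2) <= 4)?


P(max <= 4) = P(all X_i <= 4) = (P(X_1 <= 4))^2
= (4/4)^2 = 1^2 = 1

1


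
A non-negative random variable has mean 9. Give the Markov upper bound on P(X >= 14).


Markov: P(X >= a) <= E[X]/a
P(X >= 14) <= 9/14

9/14


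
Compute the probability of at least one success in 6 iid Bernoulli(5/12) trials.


P(at least one) = 1 - P(none)
P(none) = (1 - 5/12)^6 = (7/12)^6 = 117649/2985984
P(at least one) = 1 - 117649/2985984 = 2868335/2985984

2868335/2985984


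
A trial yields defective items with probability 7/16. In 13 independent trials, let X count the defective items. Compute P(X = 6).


P(X=6) = C(13,6) * p^6 * (1-p)^7
= 1716 * 117649/16777216 * 4782969/268435456
= 241403242028949/1125899906842624

241403242028949/1125899906842624


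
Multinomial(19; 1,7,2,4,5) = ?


19! = 121645100408832000
Denominator: 1!=1 * 7!=5040 * 2!=2 * 4!=24 * 5!=120
Coefficient = 121645100408832000 / 29030400 = 4190266080

4190266080


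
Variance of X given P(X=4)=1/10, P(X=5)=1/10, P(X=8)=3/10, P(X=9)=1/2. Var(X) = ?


E[X] = 39/5, E[X^2] = 319/5
Var(X) = E[X^2] - (E[X])^2 = 319/5 - (39/5)^2 = 74/25

74/25


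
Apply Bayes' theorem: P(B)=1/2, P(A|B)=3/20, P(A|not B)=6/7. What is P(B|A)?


P(A) = P(A|B)P(B) + P(A|B')P(B') = 3/20*1/2 + 6/7*1/2 = 141/280
P(B|A) = P(A|B)P(B)/P(A) = (3/40)/(141/280) = 7/47

7/47


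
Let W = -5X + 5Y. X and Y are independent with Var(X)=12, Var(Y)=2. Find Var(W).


Independence => Cov(X,Y)=0
Var(-5X + 5Y) = (-5)^2*Var(X) + 5^2*Var(Y)
= 25*12 + 25*2 = 350

350


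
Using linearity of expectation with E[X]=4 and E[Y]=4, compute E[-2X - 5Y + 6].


E[-2X - 5Y + 6] = -2*E[X] - 5*E[Y] + 6
= (-2)*(4) + (-5)*(4) + (6)
= -8 - 20 + 6 = -22

-22


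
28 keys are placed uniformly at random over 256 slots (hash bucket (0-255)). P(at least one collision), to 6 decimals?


P(all different) = prod((256-i)/256 for i=0..27) = 0.216001
P(at least one match) = 1 - 0.216001 = 0.783999

0.783999


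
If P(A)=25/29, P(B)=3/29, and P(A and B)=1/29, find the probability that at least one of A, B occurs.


P(A∪B) = P(A) + P(B) - P(A∩B)
= 25/29 + 3/29 - 1/29 = 27/29

27/29


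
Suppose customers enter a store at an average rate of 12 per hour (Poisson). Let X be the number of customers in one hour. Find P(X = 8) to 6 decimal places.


P(X=8) = e^(-12) * 12^8 / 8!
≈ 0.000006144212353 * 429981696 / 40320
≈ 0.065523

0.065523


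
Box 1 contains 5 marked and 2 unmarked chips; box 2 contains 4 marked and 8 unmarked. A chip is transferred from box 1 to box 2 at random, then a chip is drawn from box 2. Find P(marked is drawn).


P(transfer marked) = 5/7; P(transfer unmarked) = 2/7
If marked transferred: Urn II has 5 marked of 13, so P(marked|marked moved) = 5/13
If unmarked transferred: Urn II has 4 marked of 13, so P(marked|unmarked moved) = 4/13
By total probability: P(marked) = 5/7*5/13 + 2/7*4/13 = 33/91

33/91


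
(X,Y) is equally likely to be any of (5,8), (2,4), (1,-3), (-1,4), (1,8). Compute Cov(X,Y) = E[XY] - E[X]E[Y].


E[X]=8/5, E[Y]=21/5, E[XY]=49/5
Cov(X,Y) = E[XY] - E[X]E[Y] = 49/5 - 8/5*21/5 = 77/25

77/25


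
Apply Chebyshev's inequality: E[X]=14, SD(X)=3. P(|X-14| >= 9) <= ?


k = 9/3 = 3
Chebyshev: P(|X-mu| >= k*sigma) <= 1/k^2 = 1/3^2 = 1/9

1/9


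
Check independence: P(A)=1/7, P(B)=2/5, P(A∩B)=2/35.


P(A)*P(B) = 1/7*2/5 = 2/35
P(A∩B) = 2/35, which equals P(A)P(B), so independent

Yes, A and B are independent


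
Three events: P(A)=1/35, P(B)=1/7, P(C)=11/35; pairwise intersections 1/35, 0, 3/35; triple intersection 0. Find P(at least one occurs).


P(A∪B∪C) = P(A)+P(B)+P(C) - P(AB)-P(AC)-P(BC) + P(ABC)
= 1/35+1/7+11/35 - 1/35-0-3/35 + 0
= 13/35

13/35


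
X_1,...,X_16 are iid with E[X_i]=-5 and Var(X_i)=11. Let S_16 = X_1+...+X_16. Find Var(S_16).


By independence, Var(S_n) = n*Var(X_1) = 16*11 = 176

176


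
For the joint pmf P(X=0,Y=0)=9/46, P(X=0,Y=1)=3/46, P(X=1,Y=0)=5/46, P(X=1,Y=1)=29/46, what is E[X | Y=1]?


P(Y=1) = 32/46
E[X|Y=1] = (0*3 + 1*29)/32 = 29/32

29/32


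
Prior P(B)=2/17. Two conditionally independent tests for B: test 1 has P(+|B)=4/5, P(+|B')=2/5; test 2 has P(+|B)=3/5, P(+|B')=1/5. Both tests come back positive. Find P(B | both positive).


After test 1: P(+) = 4/5*2/17 + 2/5*15/17 = 38/85
P(B|+) = (8/85)/(38/85) = 4/19
After test 2 (use post1 as new prior): P(+) = 3/5*4/19 + 1/5*15/19 = 27/95
P(B|+,+) = (12/95)/(27/95) = 4/9

4/9


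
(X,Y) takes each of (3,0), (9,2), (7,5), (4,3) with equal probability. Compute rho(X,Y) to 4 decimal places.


Cov(X,Y) = 1.8750, Var(X) = 5.6875, Var(Y) = 3.2500
rho = Cov/(sqrt(VarX)*sqrt(VarY)) = 0.4361

0.4361


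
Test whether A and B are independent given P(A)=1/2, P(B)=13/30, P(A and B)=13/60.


P(A)*P(B) = 1/2*13/30 = 13/60
P(A∩B) = 13/60, which equals P(A)P(B), so independent

Yes, A and B are independent


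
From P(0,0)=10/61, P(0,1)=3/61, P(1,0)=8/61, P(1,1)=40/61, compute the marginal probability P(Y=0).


P(Y=0) = P(0,0)+P(1,0) = 10/61 + 8/61 = 18/61

18/61


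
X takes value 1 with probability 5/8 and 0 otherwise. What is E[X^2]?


For Bernoulli: X in {0,1}
E[X^2] = 0^2*(1-5/8) + 1^2*5/8 = 5/8

5/8


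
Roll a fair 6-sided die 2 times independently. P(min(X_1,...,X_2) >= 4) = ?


P(min >= 4) = P(all X_i >= 4) = (P(X_1 >= 4))^2
= (3/6)^2 = (1/2)^2 = 1/4

1/4


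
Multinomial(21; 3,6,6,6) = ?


21! = 51090942171709440000
Denominator: 3!=6 * 6!=720 * 6!=720 * 6!=720
Coefficient = 51090942171709440000 / 2239488000 = 22813670880

22813670880


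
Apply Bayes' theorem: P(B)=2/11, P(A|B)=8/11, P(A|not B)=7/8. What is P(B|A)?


P(A) = P(A|B)P(B) + P(A|B')P(B') = 8/11*2/11 + 7/8*9/11 = 821/968
P(B|A) = P(A|B)P(B)/P(A) = (16/121)/(821/968) = 128/821

128/821


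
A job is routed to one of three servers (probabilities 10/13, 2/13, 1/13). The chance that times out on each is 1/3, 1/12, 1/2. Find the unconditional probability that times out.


P(A) = P(A|B1)P(B1) + P(A|B2)P(B2) + P(A|B3)P(B3)
= 1/3*10/13 + 1/12*2/13 + 1/2*1/13
= 10/39 + 1/78 + 1/26 = 4/13

4/13


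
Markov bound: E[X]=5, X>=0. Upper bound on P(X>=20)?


Markov: P(X >= a) <= E[X]/a
P(X >= 20) <= 5/20 = 1/4

1/4


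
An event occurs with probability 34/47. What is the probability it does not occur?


P(A') = 1 - P(A) = 1 - 34/47 = 13/47

13/47


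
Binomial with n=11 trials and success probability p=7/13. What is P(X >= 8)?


P(X>=8) = P(X=8) + P(X=9) + P(X=10) + P(X=11)
= 205457507640/1792160394037 + 79900141860/1792160394037 + 18643366434/1792160394037 + 1977326743/1792160394037
= 305978342677/1792160394037

305978342677/1792160394037


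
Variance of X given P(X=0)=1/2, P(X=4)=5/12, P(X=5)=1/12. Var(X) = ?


E[X] = 25/12, E[X^2] = 35/4
Var(X) = E[X^2] - (E[X])^2 = 35/4 - (25/12)^2 = 635/144

635/144


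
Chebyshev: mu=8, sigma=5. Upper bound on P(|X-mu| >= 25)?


k = 25/5 = 5
Chebyshev: P(|X-mu| >= k*sigma) <= 1/k^2 = 1/5^2 = 1/25

1/25


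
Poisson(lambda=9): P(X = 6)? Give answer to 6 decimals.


P(X=6) = e^(-9) * 9^6 / 6!
≈ 0.0001234098041 * 531441 / 720
≈ 0.091090

0.091090


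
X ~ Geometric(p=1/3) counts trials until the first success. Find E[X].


For geometric (trials until first success), E[X] = 1/p = 1/(1/3) = 3

3


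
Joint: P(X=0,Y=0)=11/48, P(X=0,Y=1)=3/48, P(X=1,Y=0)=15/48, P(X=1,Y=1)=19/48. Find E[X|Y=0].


P(Y=0) = 26/48
E[X|Y=0] = (0*11 + 1*15)/26 = 15/26

15/26


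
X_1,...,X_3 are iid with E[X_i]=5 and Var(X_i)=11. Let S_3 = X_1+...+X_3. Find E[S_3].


E[S_n] = n*E[X_1] = 3*5 = 15

15


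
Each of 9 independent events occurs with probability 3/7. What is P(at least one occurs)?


P(at least one) = 1 - P(none)
P(none) = (1 - 3/7)^9 = (4/7)^9 = 262144/40353607
P(at least one) = 1 - 262144/40353607 = 40091463/40353607

40091463/40353607


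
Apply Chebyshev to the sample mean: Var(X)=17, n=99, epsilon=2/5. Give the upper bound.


Var(Xbar) = Var(X)/n = 17/99
Chebyshev: P(|Xbar-mu| >= 2/5) <= Var(Xbar)/(2/5)^2 = (17/99)/(4/25) = 425/396
Bound exceeds 1, so trivial bound: 1

1


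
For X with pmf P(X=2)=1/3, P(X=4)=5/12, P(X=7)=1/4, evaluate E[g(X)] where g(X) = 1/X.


E[1/X] = sum(g(x)*P(x))
= 1/2*1/3 + 1/4*5/12 + 1/7*1/4
= 103/336

103/336


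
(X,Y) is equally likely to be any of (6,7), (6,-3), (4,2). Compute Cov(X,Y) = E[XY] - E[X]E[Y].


E[X]=16/3, E[Y]=2, E[XY]=32/3
Cov(X,Y) = E[XY] - E[X]E[Y] = 32/3 - 16/3*2 = 0

0


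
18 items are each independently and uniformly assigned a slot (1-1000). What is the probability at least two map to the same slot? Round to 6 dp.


P(all different) = prod((1000-i)/1000 for i=0..17) = 0.857357
P(at least one match) = 1 - 0.857357 = 0.142643

0.142643


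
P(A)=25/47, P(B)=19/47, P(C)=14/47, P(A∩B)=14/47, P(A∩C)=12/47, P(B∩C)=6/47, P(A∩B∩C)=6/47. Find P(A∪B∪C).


P(A∪B∪C) = P(A)+P(B)+P(C) - P(AB)-P(AC)-P(BC) + P(ABC)
= 25/47+19/47+14/47 - 14/47-12/47-6/47 + 6/47
= 32/47

32/47


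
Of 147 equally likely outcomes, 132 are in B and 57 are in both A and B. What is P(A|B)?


P(A|B) = P(A∩B)/P(B) = (57/147)/(132/147) = 57/132 = 19/44

19/44


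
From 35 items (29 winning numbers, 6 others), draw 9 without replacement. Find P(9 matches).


P(X=9) = C(29,9)*C(6,0) / C(35,9)
= 10015005*1 / 70607460
= 10015005/70607460 = 299/2108

299/2108


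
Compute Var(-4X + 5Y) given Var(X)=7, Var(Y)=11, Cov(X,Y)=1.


Var(-4X + 5Y) = (-4)^2*Var(X) + 5^2*Var(Y) + 2*(-4)*5*Cov(X,Y)
= 16*7 + 25*11 - 40*1
= 112 + 275 - 40 = 347

347


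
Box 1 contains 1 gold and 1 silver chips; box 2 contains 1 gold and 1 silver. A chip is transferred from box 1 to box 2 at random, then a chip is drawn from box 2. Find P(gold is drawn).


P(transfer gold) = 1/2; P(transfer silver) = 1/2
If gold transferred: Urn II has 2 gold of 3, so P(gold|gold moved) = 2/3
If silver transferred: Urn II has 1 gold of 3, so P(gold|silver moved) = 1/3
By total probability: P(gold) = 1/2*2/3 + 1/2*1/3 = 1/2

1/2


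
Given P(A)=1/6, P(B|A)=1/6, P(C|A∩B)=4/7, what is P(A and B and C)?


P(A∩B∩C) = P(A) * P(B|A) * P(C|A∩B)
= 1/6 * 1/6 * 4/7
= 1/36 * 4/7 = 1/63

1/63


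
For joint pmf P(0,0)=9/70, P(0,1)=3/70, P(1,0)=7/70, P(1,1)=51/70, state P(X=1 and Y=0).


Read from table: P(X=1, Y=0) = 7/70 = 1/10

1/10


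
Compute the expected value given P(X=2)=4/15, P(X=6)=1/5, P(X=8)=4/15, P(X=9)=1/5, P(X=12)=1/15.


E[X] = sum(x * P(x))
= 2*4/15 + 6*1/5 + 8*4/15 + 9*1/5 + 12*1/15
= 97/15

97/15


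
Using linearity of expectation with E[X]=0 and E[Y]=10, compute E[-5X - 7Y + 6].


E[-5X - 7Y + 6] = -5*E[X] - 7*E[Y] + 6
= (-5)*(0) + (-7)*(10) + (6)
= 0 - 70 + 6 = -64

-64


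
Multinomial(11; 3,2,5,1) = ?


11! = 39916800
Denominator: 3!=6 * 2!=2 * 5!=120 * 1!=1
Coefficient = 39916800 / 1440 = 27720

27720


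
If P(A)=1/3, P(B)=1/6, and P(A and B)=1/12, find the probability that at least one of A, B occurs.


P(A∪B) = P(A) + P(B) - P(A∩B)
= 1/3 + 1/6 - 1/12 = 5/12

5/12


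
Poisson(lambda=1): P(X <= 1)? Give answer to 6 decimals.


P(X<=1) = e^(-1)*1^0/0! + e^(-1)*1^1/1!
≈ 0.3678794412 + 0.3678794412
= 0.7357588824
≈ 0.735759

0.735759


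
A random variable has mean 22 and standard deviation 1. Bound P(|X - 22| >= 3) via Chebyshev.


k = 3/1 = 3
Chebyshev: P(|X-mu| >= k*sigma) <= 1/k^2 = 1/3^2 = 1/9

1/9


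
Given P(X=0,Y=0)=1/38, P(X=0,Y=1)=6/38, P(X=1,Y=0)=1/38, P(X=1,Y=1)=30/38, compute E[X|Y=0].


P(Y=0) = 2/38
E[X|Y=0] = (0*1 + 1*1)/2 = 1/2

1/2


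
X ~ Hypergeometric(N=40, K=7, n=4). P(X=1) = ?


P(X=1) = C(7,1)*C(33,3) / C(40,4)
= 7*5456 / 91390
= 38192/91390 = 19096/45695

19096/45695


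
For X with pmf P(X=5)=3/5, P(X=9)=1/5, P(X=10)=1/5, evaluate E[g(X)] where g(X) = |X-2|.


E[|X-2|] = sum(g(x)*P(x))
= 3*3/5 + 7*1/5 + 8*1/5
= 24/5

24/5


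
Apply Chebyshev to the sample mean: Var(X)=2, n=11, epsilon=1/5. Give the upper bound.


Var(Xbar) = Var(X)/n = 2/11
Chebyshev: P(|Xbar-mu| >= 1/5) <= Var(Xbar)/(1/5)^2 = (2/11)/(1/25) = 50/11
Bound exceeds 1, so trivial bound: 1

1


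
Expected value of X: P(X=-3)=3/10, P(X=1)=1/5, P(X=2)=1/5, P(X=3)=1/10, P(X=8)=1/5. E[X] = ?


E[X] = sum(x * P(x))
= -3*3/10 + 1*1/5 + 2*1/5 + 3*1/10 + 8*1/5
= 8/5

8/5


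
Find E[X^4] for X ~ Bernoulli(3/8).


For Bernoulli: X in {0,1}
E[X^4] = 0^4*(1-3/8) + 1^4*3/8 = 3/8

3/8


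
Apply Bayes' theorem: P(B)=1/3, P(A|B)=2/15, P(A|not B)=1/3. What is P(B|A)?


P(A) = P(A|B)P(B) + P(A|B')P(B') = 2/15*1/3 + 1/3*2/3 = 4/15
P(B|A) = P(A|B)P(B)/P(A) = (2/45)/(4/15) = 1/6

1/6


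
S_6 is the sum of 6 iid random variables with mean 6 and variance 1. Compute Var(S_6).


By independence, Var(S_n) = n*Var(X_1) = 6*1 = 6

6


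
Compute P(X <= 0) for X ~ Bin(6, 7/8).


P(X<=0) = P(X=0)
= 1/262144
= 1/262144

1/262144


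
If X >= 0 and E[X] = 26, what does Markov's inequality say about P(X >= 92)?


Markov: P(X >= a) <= E[X]/a
P(X >= 92) <= 26/92 = 13/46

13/46


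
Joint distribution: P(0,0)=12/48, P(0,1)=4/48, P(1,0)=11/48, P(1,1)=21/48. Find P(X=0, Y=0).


Read from table: P(X=0, Y=0) = 12/48 = 1/4

1/4


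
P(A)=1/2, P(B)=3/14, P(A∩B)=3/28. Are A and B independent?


P(A)*P(B) = 1/2*3/14 = 3/28
P(A∩B) = 3/28, which equals P(A)P(B), so independent

Yes, A and B are independent


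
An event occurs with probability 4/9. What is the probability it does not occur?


P(A') = 1 - P(A) = 1 - 4/9 = 5/9

5/9


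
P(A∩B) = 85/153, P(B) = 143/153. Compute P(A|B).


P(A|B) = P(A∩B)/P(B) = (85/153)/(143/153) = 85/143

85/143


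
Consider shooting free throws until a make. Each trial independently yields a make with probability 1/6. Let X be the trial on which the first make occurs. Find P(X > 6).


P(X > 6) = P(first 6 trials all fail) = (1-p)^6 = (5/6)^6 = 15625/46656

15625/46656


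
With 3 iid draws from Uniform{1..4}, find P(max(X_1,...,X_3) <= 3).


P(max <= 3) = P(all X_i <= 3) = (P(X_1 <= 3))^3
= (3/4)^3 = 27/64

27/64


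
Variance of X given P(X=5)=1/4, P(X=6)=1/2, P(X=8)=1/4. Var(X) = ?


E[X] = 25/4, E[X^2] = 161/4
Var(X) = E[X^2] - (E[X])^2 = 161/4 - (25/4)^2 = 19/16

19/16


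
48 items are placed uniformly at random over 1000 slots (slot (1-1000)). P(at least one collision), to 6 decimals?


P(all different) = prod((1000-i)/1000 for i=0..47) = 0.317812
P(at least one match) = 1 - 0.317812 = 0.682188

0.682188


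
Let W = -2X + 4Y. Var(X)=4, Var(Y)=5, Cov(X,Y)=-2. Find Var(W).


Var(-2X + 4Y) = (-2)^2*Var(X) + 4^2*Var(Y) + 2*(-2)*4*Cov(X,Y)
= 4*4 + 16*5 - 16*(-2)
= 16 + 80 + 32 = 128

128


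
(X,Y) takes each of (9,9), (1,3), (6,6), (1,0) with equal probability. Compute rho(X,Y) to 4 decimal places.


Cov(X,Y) = 10.8750, Var(X) = 11.6875, Var(Y) = 11.2500
rho = Cov/(sqrt(VarX)*sqrt(VarY)) = 0.9484

0.9484


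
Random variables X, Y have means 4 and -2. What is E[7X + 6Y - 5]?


E[7X + 6Y - 5] = 7*E[X] + 6*E[Y] - 5
= (7)*(4) + (6)*(-2) + (-5)
= 28 - 12 - 5 = 11

11


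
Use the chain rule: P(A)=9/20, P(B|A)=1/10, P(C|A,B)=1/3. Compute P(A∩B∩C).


P(A∩B∩C) = P(A) * P(B|A) * P(C|A∩B)
= 9/20 * 1/10 * 1/3
= 9/200 * 1/3 = 3/200

3/200


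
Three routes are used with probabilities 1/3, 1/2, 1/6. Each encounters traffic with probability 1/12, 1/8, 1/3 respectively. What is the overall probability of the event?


P(A) = P(A|B1)P(B1) + P(A|B2)P(B2) + P(A|B3)P(B3)
= 1/12*1/3 + 1/8*1/2 + 1/3*1/6
= 1/36 + 1/16 + 1/18 = 7/48

7/48


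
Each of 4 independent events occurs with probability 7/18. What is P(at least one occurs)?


P(at least one) = 1 - P(none)
P(none) = (1 - 7/18)^4 = (11/18)^4 = 14641/104976
P(at least one) = 1 - 14641/104976 = 90335/104976

90335/104976


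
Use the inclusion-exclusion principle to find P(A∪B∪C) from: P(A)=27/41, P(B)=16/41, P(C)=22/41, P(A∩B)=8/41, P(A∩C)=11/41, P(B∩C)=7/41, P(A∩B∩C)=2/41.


P(A∪B∪C) = P(A)+P(B)+P(C) - P(AB)-P(AC)-P(BC) + P(ABC)
= 27/41+16/41+22/41 - 8/41-11/41-7/41 + 2/41
= 1

1


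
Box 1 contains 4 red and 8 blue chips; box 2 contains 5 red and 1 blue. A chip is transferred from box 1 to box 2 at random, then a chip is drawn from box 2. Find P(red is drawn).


P(transfer red) = 4/12 = 1/3; P(transfer blue) = 2/3
If red transferred: Urn II has 6 red of 7, so P(red|red moved) = 6/7
If blue transferred: Urn II has 5 red of 7, so P(red|blue moved) = 5/7
By total probability: P(red) = 1/3*6/7 + 2/3*5/7 = 16/21

16/21


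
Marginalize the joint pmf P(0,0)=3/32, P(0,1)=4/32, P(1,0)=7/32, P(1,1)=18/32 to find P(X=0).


P(X=0) = P(0,0)+P(0,1) = 3/32 + 4/32 = 7/32

7/32


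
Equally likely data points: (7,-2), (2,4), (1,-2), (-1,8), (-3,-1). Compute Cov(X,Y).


E[X]=6/5, E[Y]=7/5, E[XY]=-13/5
Cov(X,Y) = E[XY] - E[X]E[Y] = -13/5 - 6/5*7/5 = -107/25

-107/25


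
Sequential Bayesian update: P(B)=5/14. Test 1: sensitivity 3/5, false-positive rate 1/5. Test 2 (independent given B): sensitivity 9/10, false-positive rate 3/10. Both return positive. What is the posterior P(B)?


After test 1: P(+) = 3/5*5/14 + 1/5*9/14 = 12/35
P(B|+) = (3/14)/(12/35) = 5/8
After test 2 (use post1 as new prior): P(+) = 9/10*5/8 + 3/10*3/8 = 27/40
P(B|+,+) = (9/16)/(27/40) = 5/6

5/6
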